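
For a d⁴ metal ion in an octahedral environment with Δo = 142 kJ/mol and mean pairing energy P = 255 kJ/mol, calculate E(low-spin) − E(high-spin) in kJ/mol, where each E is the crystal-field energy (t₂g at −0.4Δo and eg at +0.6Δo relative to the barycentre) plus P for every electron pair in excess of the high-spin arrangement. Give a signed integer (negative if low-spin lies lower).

In the high-spin limit (t₂g³ eg¹) the orbital term is -0.6Δo = -85 kJ/mol, with no excess pairing.
For low-spin the configuration is t₂g⁴ eg⁰: orbital energy -1.6 × 142 = -227 kJ/mol, and 1 additional pair relative to high-spin adds 255 kJ/mol, giving 28 kJ/mol.
Thus E(LS) − E(HS) = 113 kJ/mol.

113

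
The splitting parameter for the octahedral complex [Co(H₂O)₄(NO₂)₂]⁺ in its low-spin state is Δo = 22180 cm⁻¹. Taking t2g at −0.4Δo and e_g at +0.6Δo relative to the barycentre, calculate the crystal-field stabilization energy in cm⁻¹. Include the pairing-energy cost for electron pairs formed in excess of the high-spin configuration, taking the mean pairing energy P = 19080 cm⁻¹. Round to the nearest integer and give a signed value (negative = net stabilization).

Ligand charges: 4×(+0) from H₂O and 2×(-1) from NO₂⁻ sum to -2; with overall charge +1, Co is +3.
Co is in group 9, so Co³⁺ is d⁶ (9 − 3 = 6).
The d⁶ electrons fill as t2g^6 e_g^0.
CFSE(orbital) = 6×(-0.4Δo) + 0×(0.6Δo) = -2.4Δo; with Δo = 22180 cm⁻¹ that is -53232 cm⁻¹.
Pairing penalty: 3 pairs vs 1 in the high-spin reference → 2 extra × P = 38160 cm⁻¹.
Combining: -53232 + 38160 = -15072 cm⁻¹.

-15072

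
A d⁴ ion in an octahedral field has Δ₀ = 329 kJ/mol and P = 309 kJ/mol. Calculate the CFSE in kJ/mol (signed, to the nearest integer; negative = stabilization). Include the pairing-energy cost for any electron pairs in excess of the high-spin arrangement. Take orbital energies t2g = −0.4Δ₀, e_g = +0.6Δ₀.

-217

Here Δ₀ > P (329 > 309), so the low-spin state is favoured.
Configuration: t2g^4 e_g^0.
Orbital CFSE = -1.6Δ₀ = -1.6 × 329 = -526 kJ/mol.
Excess pairs vs high-spin: 1 − 0 = 1; pairing cost = +309 kJ/mol.
Net CFSE = -526 + 309 = -217 kJ/mol.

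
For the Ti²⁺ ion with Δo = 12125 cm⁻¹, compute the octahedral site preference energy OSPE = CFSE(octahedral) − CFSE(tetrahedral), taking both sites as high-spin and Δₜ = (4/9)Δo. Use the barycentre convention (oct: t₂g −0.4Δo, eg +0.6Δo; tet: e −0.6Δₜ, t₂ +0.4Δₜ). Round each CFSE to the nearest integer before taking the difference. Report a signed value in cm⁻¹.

-3233

Ti sits in group 4; removing 2 electrons leaves Ti²⁺ with 4 − 2 = 2 d electrons.
Octahedral (high-spin): t2g^2 e_g^0, CFSE = 2(−0.4) + 0(+0.6) = -0.8Δo = -0.8 × 12125 = -9700 cm⁻¹.
In a tetrahedral site the filling is e^2 t2^0: CFSE(tet) = -1.2Δₜ = -1.2 × (4/9)(12125) = -6467 cm⁻¹.
OSPE = CFSE(oct) − CFSE(tet) = -9700 − (-6467) = -3233 cm⁻¹.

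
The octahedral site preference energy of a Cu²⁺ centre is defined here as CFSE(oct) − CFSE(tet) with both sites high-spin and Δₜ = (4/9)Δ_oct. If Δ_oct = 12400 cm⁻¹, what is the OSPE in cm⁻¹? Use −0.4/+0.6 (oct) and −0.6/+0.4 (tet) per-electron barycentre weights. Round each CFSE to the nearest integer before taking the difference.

-5236

Cu sits in group 11; removing 2 electrons leaves Cu²⁺ with 11 − 2 = 9 d electrons.
Octahedral (high-spin): t2g^6 e_g^3, CFSE = 6(−0.4) + 3(+0.6) = -0.6Δ_oct = -0.6 × 12400 = -7440 cm⁻¹.
Tetrahedral: e^4 t2^5, CFSE = 4(−0.6) + 5(+0.4) = -0.4Δₜ = -0.4 × (4/9) × 12400 = -2204 cm⁻¹.
Subtracting, OSPE = -7440 − (-2204) = -5236 cm⁻¹.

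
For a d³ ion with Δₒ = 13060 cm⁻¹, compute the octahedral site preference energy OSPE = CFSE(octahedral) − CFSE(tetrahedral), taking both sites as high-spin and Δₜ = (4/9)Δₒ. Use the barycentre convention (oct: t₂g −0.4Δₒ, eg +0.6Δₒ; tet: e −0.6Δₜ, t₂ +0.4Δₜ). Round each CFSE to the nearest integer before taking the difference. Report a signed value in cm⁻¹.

Octahedral (high-spin): t2g^3 e_g^0, CFSE = 3(−0.4) + 0(+0.6) = -1.2Δₒ = -1.2 × 13060 = -15672 cm⁻¹.
Tetrahedral e^2 t2^1 gives -0.8Δₜ = -0.8 × (4/9) × 13060 = -4644 cm⁻¹.
Subtracting, OSPE = -15672 − (-4644) = -11028 cm⁻¹.

-11028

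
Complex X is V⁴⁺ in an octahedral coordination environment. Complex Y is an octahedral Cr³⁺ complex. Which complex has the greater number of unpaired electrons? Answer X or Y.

X: V is in group 5, so V⁴⁺ is d¹ (5 − 4 = 1); For octahedral d¹ the high- and low-spin configurations coincide; t₂g¹ eg⁰ → 1 unpaired.
Y: Cr³⁺: group 6, so d-count = 6 − 3 = 3; t2g^3 e_g^0 → 3 unpaired.
So Y has more unpaired electrons.

Y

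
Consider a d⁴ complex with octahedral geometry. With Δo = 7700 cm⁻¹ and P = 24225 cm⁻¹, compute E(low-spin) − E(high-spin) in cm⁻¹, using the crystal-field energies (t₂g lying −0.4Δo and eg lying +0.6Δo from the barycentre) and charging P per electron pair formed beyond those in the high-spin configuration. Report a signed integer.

16525

High-spin: t₂g³ eg¹, CFSE = -0.6Δo = -4620 cm⁻¹.
Low-spin: t₂g⁴ eg⁰, orbital CFSE = -1.6Δo = -12320 cm⁻¹; plus 1 excess pair × P = +24225 cm⁻¹; total 11905 cm⁻¹.
The difference is 11905 − (-4620) = 16525 cm⁻¹, so high-spin lies lower.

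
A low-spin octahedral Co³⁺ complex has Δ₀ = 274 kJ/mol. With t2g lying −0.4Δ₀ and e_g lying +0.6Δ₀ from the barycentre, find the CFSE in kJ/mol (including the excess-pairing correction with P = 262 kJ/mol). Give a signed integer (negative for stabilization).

Co³⁺: group 9, so d-count = 9 − 3 = 6.
Configuration: t2g^6 e_g^0.
CFSE(orbital) = 6×(-0.4Δ₀) + 0×(0.6Δ₀) = -2.4Δ₀; with Δ₀ = 274 kJ/mol that is -658 kJ/mol.
Pairing penalty: 3 pairs vs 1 in the high-spin reference → 2 extra × P = 524 kJ/mol.
Overall CFSE = -658 + 524 = -134 kJ/mol.

-134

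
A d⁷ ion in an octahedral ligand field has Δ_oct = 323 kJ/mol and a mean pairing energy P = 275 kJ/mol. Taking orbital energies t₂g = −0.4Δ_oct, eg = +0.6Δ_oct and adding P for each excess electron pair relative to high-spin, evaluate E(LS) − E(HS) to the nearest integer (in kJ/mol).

-48

High-spin d⁷ fills as t₂g⁵ eg² with CFSE 5(−0.4) + 2(+0.6) = -0.8Δ_oct = -258 kJ/mol.
Low-spin t₂g⁶ eg¹ gives -1.8Δ_oct = -581 kJ/mol, but forming 1 extra pair costs 1P = 275 kJ/mol, so E(LS) = -581 + 275 = -306 kJ/mol.
Thus E(LS) − E(HS) = -48 kJ/mol.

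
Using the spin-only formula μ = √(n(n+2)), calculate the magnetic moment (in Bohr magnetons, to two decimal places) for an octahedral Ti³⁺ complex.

Ti³⁺: group 4, so d-count = 4 − 3 = 1.
Configuration: t₂g¹ eg⁰ → 1 unpaired electron.
μ(spin-only) = √[1(1+2)] = √3 ≈ 1.73 Bohr magnetons.

1.73 Bohr magnetons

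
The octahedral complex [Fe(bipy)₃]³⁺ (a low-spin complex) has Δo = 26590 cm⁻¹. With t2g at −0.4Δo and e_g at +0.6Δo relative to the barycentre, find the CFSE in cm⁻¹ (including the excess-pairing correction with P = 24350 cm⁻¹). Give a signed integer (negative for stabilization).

bipy is neutral, so the +3 overall charge sits on Fe: oxidation state +3.
Fe sits in group 8; removing 3 electrons leaves Fe³⁺ with 8 − 3 = 5 d electrons.
Electron filling gives t2g^5 e_g^0.
Orbital CFSE = 5(-0.4) + 0(0.6) = -2.0Δo = -2.0 × 26590 = -53180 cm⁻¹.
Relative to high-spin t2g^3 e_g^2 (0 paired), the low-spin configuration has 2 additional pairs, contributing +2 × 24350 = +48700 cm⁻¹.
Net CFSE = -53180 + 48700 = -4480 cm⁻¹.

-4480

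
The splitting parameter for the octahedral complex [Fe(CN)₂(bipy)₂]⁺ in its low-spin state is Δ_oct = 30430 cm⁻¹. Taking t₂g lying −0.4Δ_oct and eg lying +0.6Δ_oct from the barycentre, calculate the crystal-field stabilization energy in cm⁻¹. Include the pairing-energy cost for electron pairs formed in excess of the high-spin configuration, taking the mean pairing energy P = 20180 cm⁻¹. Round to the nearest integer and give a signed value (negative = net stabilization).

Ligand charges: 2×(-1) from CN⁻ and 2×(+0) from bipy sum to -2; with overall charge +1, Fe is +3.
Group 8 minus oxidation state +3 gives a d⁵ configuration for Fe³⁺.
Electron filling gives t₂g⁵ eg⁰.
The orbital stabilization is -2.0Δ_oct = -2.0 × 30430 = -60860 cm⁻¹.
Pairing penalty: 2 pairs vs 0 in the high-spin reference → 2 extra × P = 40360 cm⁻¹.
Combining: -60860 + 40360 = -20500 cm⁻¹.

-20500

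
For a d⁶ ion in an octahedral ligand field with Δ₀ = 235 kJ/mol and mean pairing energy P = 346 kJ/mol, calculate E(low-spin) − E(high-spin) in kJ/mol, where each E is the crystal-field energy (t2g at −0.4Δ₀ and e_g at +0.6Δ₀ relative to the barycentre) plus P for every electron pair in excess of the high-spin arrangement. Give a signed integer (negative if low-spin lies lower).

222

In the high-spin limit (t2g^4 e_g^2) the orbital term is -0.4Δ₀ = -94 kJ/mol, with no excess pairing.
Low-spin t2g^6 e_g^0 gives -2.4Δ₀ = -564 kJ/mol, but forming 2 extra pairs costs 2P = 692 kJ/mol, so E(LS) = -564 + 692 = 128 kJ/mol.
The difference is 128 − (-94) = 222 kJ/mol, so high-spin lies lower.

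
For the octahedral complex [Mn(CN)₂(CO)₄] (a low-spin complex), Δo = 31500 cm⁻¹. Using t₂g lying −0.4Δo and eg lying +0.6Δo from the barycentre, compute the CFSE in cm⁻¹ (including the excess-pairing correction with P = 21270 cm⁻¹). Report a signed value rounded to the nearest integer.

Ligand charges: 2×(-1) from CN⁻ and 4×(+0) from CO sum to -2; with overall charge +0, Mn is +2.
Group 7 minus oxidation state +2 gives a d⁵ configuration for Mn²⁺.
The d⁵ electrons fill as t₂g⁵ eg⁰.
CFSE(orbital) = 5×(-0.4Δo) + 0×(0.6Δo) = -2.0Δo; with Δo = 31500 cm⁻¹ that is -63000 cm⁻¹.
Relative to high-spin t₂g³ eg² (0 paired), the low-spin configuration has 2 additional pairs, contributing +2 × 21270 = +42540 cm⁻¹.
Net CFSE = -63000 + 42540 = -20460 cm⁻¹.

-20460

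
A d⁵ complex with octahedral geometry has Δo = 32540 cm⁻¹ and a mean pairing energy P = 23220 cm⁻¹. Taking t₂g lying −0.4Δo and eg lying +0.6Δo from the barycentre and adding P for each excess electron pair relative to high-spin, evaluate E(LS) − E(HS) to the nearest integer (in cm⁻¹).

-18640

High-spin d⁵ fills as t₂g³ eg² with CFSE 3(−0.4) + 2(+0.6) = 0.0Δo = 0 cm⁻¹.
Low-spin: t₂g⁵ eg⁰, orbital CFSE = -2.0Δo = -65080 cm⁻¹; plus 2 excess pairs × P = +46440 cm⁻¹; total -18640 cm⁻¹.
The difference is -18640 − (0) = -18640 cm⁻¹, so low-spin lies lower.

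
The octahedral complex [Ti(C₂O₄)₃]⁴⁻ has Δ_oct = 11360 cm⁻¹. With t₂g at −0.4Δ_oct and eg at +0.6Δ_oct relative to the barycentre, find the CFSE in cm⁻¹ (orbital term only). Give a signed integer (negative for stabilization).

-9088

Each C₂O₄²⁻ contributes -2; 3 × (-2) = -6. With overall charge -4, Ti is in the +2 oxidation state.
Group 4 minus oxidation state +2 gives a d² configuration for Ti²⁺.
For octahedral d² the high- and low-spin configurations coincide.
Electron filling gives t₂g² eg⁰.
CFSE(orbital) = 2×(-0.4Δ_oct) + 0×(0.6Δ_oct) = -0.8Δ_oct; with Δ_oct = 11360 cm⁻¹ that is -9088 cm⁻¹.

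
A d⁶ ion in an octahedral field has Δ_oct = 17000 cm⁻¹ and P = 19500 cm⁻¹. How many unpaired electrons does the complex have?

Δ_oct < P, so pairing is avoided: the ground state is high-spin.
Filling d⁶ accordingly: t2g^4 e_g^2.
Unpaired electrons: 4.

4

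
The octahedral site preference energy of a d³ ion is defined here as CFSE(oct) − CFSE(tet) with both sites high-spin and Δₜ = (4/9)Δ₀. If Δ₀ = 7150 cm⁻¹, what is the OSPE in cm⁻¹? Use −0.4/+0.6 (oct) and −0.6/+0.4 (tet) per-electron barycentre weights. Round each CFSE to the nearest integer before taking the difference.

Octahedral high-spin t₂g³ eg⁰: CFSE = -1.2 × 7150 = -8580 cm⁻¹.
Tetrahedral: e² t₂¹, CFSE = 2(−0.6) + 1(+0.4) = -0.8Δₜ = -0.8 × (4/9) × 7150 = -2542 cm⁻¹.
Subtracting, OSPE = -8580 − (-2542) = -6038 cm⁻¹.

-6038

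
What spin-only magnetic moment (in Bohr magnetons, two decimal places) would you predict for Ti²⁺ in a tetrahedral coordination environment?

2.83 Bohr magnetons

Ti²⁺: group 4, so d-count = 4 − 2 = 2.
With tetrahedral geometry the complex is necessarily high-spin.
Configuration: e^2 t2^0 → 2 unpaired electrons.
μ(spin-only) = √[2(2+2)] = √8 ≈ 2.83 Bohr magnetons.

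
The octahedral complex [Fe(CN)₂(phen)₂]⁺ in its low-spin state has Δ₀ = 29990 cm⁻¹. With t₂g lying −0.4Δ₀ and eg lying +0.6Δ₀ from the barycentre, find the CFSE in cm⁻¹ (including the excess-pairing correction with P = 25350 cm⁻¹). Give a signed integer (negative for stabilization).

Ligand charges: 2×(-1) from CN⁻ and 2×(+0) from phen sum to -2; with overall charge +1, Fe is +3.
Fe sits in group 8; removing 3 electrons leaves Fe³⁺ with 8 − 3 = 5 d electrons.
Electron filling gives t₂g⁵ eg⁰.
Orbital CFSE = 5(-0.4) + 0(0.6) = -2.0Δ₀ = -2.0 × 29990 = -59980 cm⁻¹.
Pairing penalty: 2 pairs vs 0 in the high-spin reference → 2 extra × P = 50700 cm⁻¹.
Combining: -59980 + 50700 = -9280 cm⁻¹.

-9280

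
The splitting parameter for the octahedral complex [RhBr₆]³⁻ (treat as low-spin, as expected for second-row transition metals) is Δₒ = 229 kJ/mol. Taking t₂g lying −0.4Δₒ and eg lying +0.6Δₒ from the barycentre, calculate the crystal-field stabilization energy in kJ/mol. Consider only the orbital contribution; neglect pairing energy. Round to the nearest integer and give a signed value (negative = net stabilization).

-550

Each Br⁻ contributes -1; 6 × (-1) = -6. With overall charge -3, Rh is in the +3 oxidation state.
Rh is in group 9, so Rh³⁺ is d⁶ (9 − 3 = 6).
Electron filling gives t₂g⁶ eg⁰.
Orbital CFSE = 6(-0.4) + 0(0.6) = -2.4Δₒ = -2.4 × 229 = -550 kJ/mol.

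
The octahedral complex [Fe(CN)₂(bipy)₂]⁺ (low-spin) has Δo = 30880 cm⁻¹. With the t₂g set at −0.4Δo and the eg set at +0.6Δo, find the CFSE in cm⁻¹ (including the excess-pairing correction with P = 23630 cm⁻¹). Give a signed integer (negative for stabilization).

-14500

Ligand charges: 2×(-1) from CN⁻ and 2×(+0) from bipy sum to -2; with overall charge +1, Fe is +3.
Group 8 minus oxidation state +3 gives a d⁵ configuration for Fe³⁺.
Electron filling gives t₂g⁵ eg⁰.
The orbital stabilization is -2.0Δo = -2.0 × 30880 = -61760 cm⁻¹.
High-spin d⁵ would be t₂g³ eg² with 0 pairs; low-spin has 2, so 2 excess pairs cost +2P = +47260 cm⁻¹.
Overall CFSE = -61760 + 47260 = -14500 cm⁻¹.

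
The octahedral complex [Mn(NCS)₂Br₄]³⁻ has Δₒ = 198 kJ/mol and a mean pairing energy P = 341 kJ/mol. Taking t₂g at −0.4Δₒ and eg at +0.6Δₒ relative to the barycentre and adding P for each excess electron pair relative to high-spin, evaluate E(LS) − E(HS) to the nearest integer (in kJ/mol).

143

Ligand charges: 2×(-1) from NCS⁻ and 4×(-1) from Br⁻ sum to -6; with overall charge -3, Mn is +3.
Mn sits in group 7; removing 3 electrons leaves Mn³⁺ with 7 − 3 = 4 d electrons.
In the high-spin limit (t₂g³ eg¹) the orbital term is -0.6Δₒ = -119 kJ/mol, with no excess pairing.
For low-spin the configuration is t₂g⁴ eg⁰: orbital energy -1.6 × 198 = -317 kJ/mol, and 1 additional pair relative to high-spin adds 341 kJ/mol, giving 24 kJ/mol.
Thus E(LS) − E(HS) = 143 kJ/mol.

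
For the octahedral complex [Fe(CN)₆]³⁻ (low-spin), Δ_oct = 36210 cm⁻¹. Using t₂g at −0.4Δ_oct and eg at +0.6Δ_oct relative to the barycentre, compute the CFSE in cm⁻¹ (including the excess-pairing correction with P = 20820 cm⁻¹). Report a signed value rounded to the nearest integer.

-30780

Each CN⁻ contributes -1; 6 × (-1) = -6. With overall charge -3, Fe is in the +3 oxidation state.
Fe sits in group 8; removing 3 electrons leaves Fe³⁺ with 8 − 3 = 5 d electrons.
Configuration: t₂g⁵ eg⁰.
Orbital CFSE = 5(-0.4) + 0(0.6) = -2.0Δ_oct = -2.0 × 36210 = -72420 cm⁻¹.
High-spin d⁵ would be t₂g³ eg² with 0 pairs; low-spin has 2, so 2 excess pairs cost +2P = +41640 cm⁻¹.
Combining: -72420 + 41640 = -30780 cm⁻¹.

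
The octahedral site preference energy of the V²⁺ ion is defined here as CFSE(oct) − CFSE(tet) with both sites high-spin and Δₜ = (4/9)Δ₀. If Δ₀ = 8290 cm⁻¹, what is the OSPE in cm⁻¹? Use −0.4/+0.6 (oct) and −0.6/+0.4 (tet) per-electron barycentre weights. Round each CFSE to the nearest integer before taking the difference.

V sits in group 5; removing 2 electrons leaves V²⁺ with 5 − 2 = 3 d electrons.
Octahedral high-spin t₂g³ eg⁰: CFSE = -1.2 × 8290 = -9948 cm⁻¹.
Tetrahedral: e² t₂¹, CFSE = 2(−0.6) + 1(+0.4) = -0.8Δₜ = -0.8 × (4/9) × 8290 = -2948 cm⁻¹.
OSPE = -9948 − (-2948) = -7000 cm⁻¹.

-7000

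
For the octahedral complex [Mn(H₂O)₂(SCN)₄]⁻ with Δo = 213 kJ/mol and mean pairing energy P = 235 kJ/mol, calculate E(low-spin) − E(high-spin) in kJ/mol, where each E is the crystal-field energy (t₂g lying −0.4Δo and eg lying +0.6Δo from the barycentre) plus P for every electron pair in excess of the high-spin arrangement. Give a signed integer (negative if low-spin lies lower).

Ligand charges: 2×(+0) from H₂O and 4×(-1) from SCN⁻ sum to -4; with overall charge -1, Mn is +3.
Group 7 minus oxidation state +3 gives a d⁴ configuration for Mn³⁺.
High-spin d⁴ fills as t₂g³ eg¹ with CFSE 3(−0.4) + 1(+0.6) = -0.6Δo = -128 kJ/mol.
For low-spin the configuration is t₂g⁴ eg⁰: orbital energy -1.6 × 213 = -341 kJ/mol, and 1 additional pair relative to high-spin adds 235 kJ/mol, giving -106 kJ/mol.
E(LS) − E(HS) = -106 − (-128) = 22 kJ/mol.

22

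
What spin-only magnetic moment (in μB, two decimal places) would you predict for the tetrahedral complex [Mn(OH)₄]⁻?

Each OH⁻ contributes -1; 4 × (-1) = -4. With overall charge -1, Mn is in the +3 oxidation state.
Mn sits in group 7; removing 3 electrons leaves Mn³⁺ with 7 − 3 = 4 d electrons.
With tetrahedral geometry the complex is necessarily high-spin.
Configuration: e^2 t2^2 → 4 unpaired electrons.
μ(spin-only) = √[4(4+2)] = √24 ≈ 4.90 μB.

4.90 μB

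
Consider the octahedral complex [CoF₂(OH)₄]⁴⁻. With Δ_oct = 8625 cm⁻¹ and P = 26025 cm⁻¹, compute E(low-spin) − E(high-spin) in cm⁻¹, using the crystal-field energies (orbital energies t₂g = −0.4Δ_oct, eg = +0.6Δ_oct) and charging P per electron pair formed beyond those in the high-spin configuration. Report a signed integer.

Ligand charges: 2×(-1) from F⁻ and 4×(-1) from OH⁻ sum to -6; with overall charge -4, Co is +2.
Co²⁺: group 9, so d-count = 9 − 2 = 7.
High-spin d⁷ fills as t₂g⁵ eg² with CFSE 5(−0.4) + 2(+0.6) = -0.8Δ_oct = -6900 cm⁻¹.
For low-spin the configuration is t₂g⁶ eg¹: orbital energy -1.8 × 8625 = -15525 cm⁻¹, and 1 additional pair relative to high-spin adds 26025 cm⁻¹, giving 10500 cm⁻¹.
Thus E(LS) − E(HS) = 17400 cm⁻¹.

17400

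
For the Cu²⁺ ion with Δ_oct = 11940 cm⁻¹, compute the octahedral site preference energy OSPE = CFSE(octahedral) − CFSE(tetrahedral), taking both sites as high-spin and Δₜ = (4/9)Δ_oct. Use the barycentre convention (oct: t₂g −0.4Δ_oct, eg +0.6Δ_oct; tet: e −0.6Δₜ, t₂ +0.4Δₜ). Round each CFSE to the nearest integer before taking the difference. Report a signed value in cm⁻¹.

-5041

Cu sits in group 11; removing 2 electrons leaves Cu²⁺ with 11 − 2 = 9 d electrons.
In an octahedral site d⁹ (HS) is t₂g⁶ eg³, giving CFSE(oct) = -0.6Δ_oct = -7164 cm⁻¹.
In a tetrahedral site the filling is e⁴ t₂⁵: CFSE(tet) = -0.4Δₜ = -0.4 × (4/9)(11940) = -2123 cm⁻¹.
OSPE = -7164 − (-2123) = -5041 cm⁻¹.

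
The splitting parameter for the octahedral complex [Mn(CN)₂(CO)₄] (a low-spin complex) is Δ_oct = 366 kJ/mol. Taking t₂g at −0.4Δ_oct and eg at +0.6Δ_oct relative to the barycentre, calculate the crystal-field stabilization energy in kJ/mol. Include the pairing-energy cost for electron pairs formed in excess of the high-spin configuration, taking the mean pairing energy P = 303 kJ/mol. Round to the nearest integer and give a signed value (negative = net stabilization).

Ligand charges: 2×(-1) from CN⁻ and 4×(+0) from CO sum to -2; with overall charge +0, Mn is +2.
Group 7 minus oxidation state +2 gives a d⁵ configuration for Mn²⁺.
The d⁵ electrons fill as t₂g⁵ eg⁰.
Orbital CFSE = 5(-0.4) + 0(0.6) = -2.0Δ_oct = -2.0 × 366 = -732 kJ/mol.
Relative to high-spin t₂g³ eg² (0 paired), the low-spin configuration has 2 additional pairs, contributing +2 × 303 = +606 kJ/mol.
Net CFSE = -732 + 606 = -126 kJ/mol.

-126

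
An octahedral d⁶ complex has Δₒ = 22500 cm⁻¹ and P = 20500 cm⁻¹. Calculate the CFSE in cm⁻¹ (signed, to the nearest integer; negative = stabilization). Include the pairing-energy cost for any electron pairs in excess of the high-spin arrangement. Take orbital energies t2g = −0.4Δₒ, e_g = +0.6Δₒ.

Δₒ > P, so pairing is preferred: the ground state is low-spin.
Filling d⁶ accordingly: t2g^6 e_g^0.
Orbital CFSE = -2.4Δₒ = -2.4 × 22500 = -54000 cm⁻¹.
Excess pairs vs high-spin: 3 − 1 = 2; pairing cost = +41000 cm⁻¹.
Net CFSE = -54000 + 41000 = -13000 cm⁻¹.

-13000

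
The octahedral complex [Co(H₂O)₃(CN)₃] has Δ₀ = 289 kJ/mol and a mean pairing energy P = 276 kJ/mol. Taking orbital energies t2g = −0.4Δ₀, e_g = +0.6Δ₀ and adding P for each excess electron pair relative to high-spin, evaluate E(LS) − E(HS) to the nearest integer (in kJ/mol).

Ligand charges: 3×(+0) from H₂O and 3×(-1) from CN⁻ sum to -3; with overall charge +0, Co is +3.
Group 9 minus oxidation state +3 gives a d⁶ configuration for Co³⁺.
High-spin d⁶ fills as t2g^4 e_g^2 with CFSE 4(−0.4) + 2(+0.6) = -0.4Δ₀ = -116 kJ/mol.
For low-spin the configuration is t2g^6 e_g^0: orbital energy -2.4 × 289 = -694 kJ/mol, and 2 additional pairs relative to high-spin add 552 kJ/mol, giving -142 kJ/mol.
Thus E(LS) − E(HS) = -26 kJ/mol.

-26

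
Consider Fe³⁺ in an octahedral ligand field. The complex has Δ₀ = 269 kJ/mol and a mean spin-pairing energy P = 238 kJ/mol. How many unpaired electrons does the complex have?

Group 8 minus oxidation state +3 gives a d⁵ configuration for Fe³⁺.
With Δ₀ > P the complex is low-spin.
Filling d⁵ accordingly: t₂g⁵ eg⁰.
Unpaired electrons: 1.

1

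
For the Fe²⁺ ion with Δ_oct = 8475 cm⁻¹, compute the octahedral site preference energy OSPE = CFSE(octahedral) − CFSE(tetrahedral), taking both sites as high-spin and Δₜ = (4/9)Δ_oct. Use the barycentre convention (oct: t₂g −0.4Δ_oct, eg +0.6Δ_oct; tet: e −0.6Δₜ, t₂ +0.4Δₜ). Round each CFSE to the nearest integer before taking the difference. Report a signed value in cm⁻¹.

Group 8 minus oxidation state +2 gives a d⁶ configuration for Fe²⁺.
Octahedral high-spin t₂g⁴ eg²: CFSE = -0.4 × 8475 = -3390 cm⁻¹.
In a tetrahedral site the filling is e³ t₂³: CFSE(tet) = -0.6Δₜ = -0.6 × (4/9)(8475) = -2260 cm⁻¹.
OSPE = -3390 − (-2260) = -1130 cm⁻¹.

-1130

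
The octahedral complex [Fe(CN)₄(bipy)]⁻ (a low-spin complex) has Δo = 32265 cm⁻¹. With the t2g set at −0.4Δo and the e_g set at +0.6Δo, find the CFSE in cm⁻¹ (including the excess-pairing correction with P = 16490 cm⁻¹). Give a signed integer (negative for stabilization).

-31550

Ligand charges: 4×(-1) from CN⁻ and 1×(+0) from bipy sum to -4; with overall charge -1, Fe is +3.
Fe³⁺: group 8, so d-count = 8 − 3 = 5.
The d⁵ electrons fill as t2g^5 e_g^0.
The orbital stabilization is -2.0Δo = -2.0 × 32265 = -64530 cm⁻¹.
High-spin d⁵ would be t2g^3 e_g^2 with 0 pairs; low-spin has 2, so 2 excess pairs cost +2P = +32980 cm⁻¹.
Overall CFSE = -64530 + 32980 = -31550 cm⁻¹.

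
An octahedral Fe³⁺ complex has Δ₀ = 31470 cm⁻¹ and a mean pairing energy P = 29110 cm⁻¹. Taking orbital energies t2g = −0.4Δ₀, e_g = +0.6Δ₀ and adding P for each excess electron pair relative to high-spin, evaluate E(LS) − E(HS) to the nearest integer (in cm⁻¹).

Fe sits in group 8; removing 3 electrons leaves Fe³⁺ with 8 − 3 = 5 d electrons.
In the high-spin limit (t2g^3 e_g^2) the orbital term is 0.0Δ₀ = 0 cm⁻¹, with no excess pairing.
For low-spin the configuration is t2g^5 e_g^0: orbital energy -2.0 × 31470 = -62940 cm⁻¹, and 2 additional pairs relative to high-spin add 58220 cm⁻¹, giving -4720 cm⁻¹.
The difference is -4720 − (0) = -4720 cm⁻¹, so low-spin lies lower.

-4720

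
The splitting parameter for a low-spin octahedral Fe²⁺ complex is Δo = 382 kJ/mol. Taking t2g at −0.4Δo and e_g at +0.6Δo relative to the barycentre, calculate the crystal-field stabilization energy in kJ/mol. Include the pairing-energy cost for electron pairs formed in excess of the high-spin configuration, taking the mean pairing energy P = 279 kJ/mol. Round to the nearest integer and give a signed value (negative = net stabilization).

Group 8 minus oxidation state +2 gives a d⁶ configuration for Fe²⁺.
The d⁶ electrons fill as t2g^6 e_g^0.
Orbital CFSE = 6(-0.4) + 0(0.6) = -2.4Δo = -2.4 × 382 = -917 kJ/mol.
Pairing penalty: 3 pairs vs 1 in the high-spin reference → 2 extra × P = 558 kJ/mol.
Overall CFSE = -917 + 558 = -359 kJ/mol.

-359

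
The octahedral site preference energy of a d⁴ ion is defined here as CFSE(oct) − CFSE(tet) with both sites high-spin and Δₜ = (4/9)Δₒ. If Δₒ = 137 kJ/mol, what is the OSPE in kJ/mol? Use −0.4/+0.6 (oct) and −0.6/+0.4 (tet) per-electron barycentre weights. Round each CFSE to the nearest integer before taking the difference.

-58

Octahedral high-spin t₂g³ eg¹: CFSE = -0.6 × 137 = -82 kJ/mol.
Tetrahedral: e² t₂², CFSE = 2(−0.6) + 2(+0.4) = -0.4Δₜ = -0.4 × (4/9) × 137 = -24 kJ/mol.
OSPE = CFSE(oct) − CFSE(tet) = -82 − (-24) = -58 kJ/mol.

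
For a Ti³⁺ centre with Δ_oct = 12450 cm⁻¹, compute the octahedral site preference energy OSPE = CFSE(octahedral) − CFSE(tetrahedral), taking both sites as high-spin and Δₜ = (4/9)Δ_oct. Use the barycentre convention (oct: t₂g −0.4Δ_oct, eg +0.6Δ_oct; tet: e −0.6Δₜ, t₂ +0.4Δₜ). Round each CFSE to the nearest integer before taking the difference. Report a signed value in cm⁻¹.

-1660

Ti is in group 4, so Ti³⁺ is d¹ (4 − 3 = 1).
Octahedral high-spin t₂g¹ eg⁰: CFSE = -0.4 × 12450 = -4980 cm⁻¹.
Tetrahedral e¹ t₂⁰ gives -0.6Δₜ = -0.6 × (4/9) × 12450 = -3320 cm⁻¹.
Subtracting, OSPE = -4980 − (-3320) = -1660 cm⁻¹.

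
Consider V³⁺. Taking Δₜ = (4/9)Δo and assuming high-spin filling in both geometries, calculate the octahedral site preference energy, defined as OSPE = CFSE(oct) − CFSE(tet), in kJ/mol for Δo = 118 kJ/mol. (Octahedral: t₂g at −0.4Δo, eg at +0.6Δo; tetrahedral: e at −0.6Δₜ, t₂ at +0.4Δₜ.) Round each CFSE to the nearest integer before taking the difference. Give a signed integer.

-31

V³⁺: group 5, so d-count = 5 − 3 = 2.
In an octahedral site d² (HS) is t₂g² eg⁰, giving CFSE(oct) = -0.8Δo = -94 kJ/mol.
Tetrahedral e² t₂⁰ gives -1.2Δₜ = -1.2 × (4/9) × 118 = -63 kJ/mol.
Subtracting, OSPE = -94 − (-63) = -31 kJ/mol.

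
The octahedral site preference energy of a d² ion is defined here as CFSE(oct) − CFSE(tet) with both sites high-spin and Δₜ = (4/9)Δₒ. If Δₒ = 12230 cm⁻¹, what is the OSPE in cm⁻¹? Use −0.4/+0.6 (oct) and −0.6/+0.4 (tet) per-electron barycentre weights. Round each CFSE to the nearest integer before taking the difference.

Octahedral high-spin t₂g² eg⁰: CFSE = -0.8 × 12230 = -9784 cm⁻¹.
Tetrahedral e² t₂⁰ gives -1.2Δₜ = -1.2 × (4/9) × 12230 = -6523 cm⁻¹.
Subtracting, OSPE = -9784 − (-6523) = -3261 cm⁻¹.

-3261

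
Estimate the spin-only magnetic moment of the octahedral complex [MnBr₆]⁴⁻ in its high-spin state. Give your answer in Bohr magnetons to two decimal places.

5.92 Bohr magnetons

Each Br⁻ contributes -1; 6 × (-1) = -6. With overall charge -4, Mn is in the +2 oxidation state.
Mn²⁺: group 7, so d-count = 7 − 2 = 5.
Configuration: t₂g³ eg² → 5 unpaired electrons.
μ(spin-only) = √[5(5+2)] = √35 ≈ 5.92 Bohr magnetons.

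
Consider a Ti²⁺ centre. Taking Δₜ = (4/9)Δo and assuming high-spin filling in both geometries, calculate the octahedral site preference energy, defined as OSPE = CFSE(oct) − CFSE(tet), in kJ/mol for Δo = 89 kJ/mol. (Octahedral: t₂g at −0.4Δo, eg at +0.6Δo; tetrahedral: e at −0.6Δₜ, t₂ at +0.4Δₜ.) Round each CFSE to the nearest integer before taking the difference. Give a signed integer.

-24

Ti²⁺: group 4, so d-count = 4 − 2 = 2.
Octahedral (high-spin): t₂g² eg⁰, CFSE = 2(−0.4) + 0(+0.6) = -0.8Δo = -0.8 × 89 = -71 kJ/mol.
In a tetrahedral site the filling is e² t₂⁰: CFSE(tet) = -1.2Δₜ = -1.2 × (4/9)(89) = -47 kJ/mol.
OSPE = -71 − (-47) = -24 kJ/mol.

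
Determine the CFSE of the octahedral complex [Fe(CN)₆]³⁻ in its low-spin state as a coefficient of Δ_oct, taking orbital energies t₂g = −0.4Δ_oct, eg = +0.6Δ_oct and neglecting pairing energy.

Each CN⁻ contributes -1; 6 × (-1) = -6. With overall charge -3, Fe is in the +3 oxidation state.
Fe sits in group 8; removing 3 electrons leaves Fe³⁺ with 8 − 3 = 5 d electrons.
Configuration: t₂g⁵ eg⁰.
CFSE = 5(-0.4Δ_oct) + 0(0.6Δ_oct) = -2.0Δ_oct + 0.0Δ_oct = -2.0Δ_oct.

-2.0 Δ_oct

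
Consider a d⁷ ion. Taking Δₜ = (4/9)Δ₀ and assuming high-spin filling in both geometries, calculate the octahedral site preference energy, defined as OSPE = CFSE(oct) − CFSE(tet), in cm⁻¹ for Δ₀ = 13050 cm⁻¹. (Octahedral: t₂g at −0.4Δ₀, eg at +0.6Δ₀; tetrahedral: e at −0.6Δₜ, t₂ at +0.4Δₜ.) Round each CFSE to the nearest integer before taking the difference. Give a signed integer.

-3480

Octahedral (high-spin): t2g^5 e_g^2, CFSE = 5(−0.4) + 2(+0.6) = -0.8Δ₀ = -0.8 × 13050 = -10440 cm⁻¹.
In a tetrahedral site the filling is e^4 t2^3: CFSE(tet) = -1.2Δₜ = -1.2 × (4/9)(13050) = -6960 cm⁻¹.
Subtracting, OSPE = -10440 − (-6960) = -3480 cm⁻¹.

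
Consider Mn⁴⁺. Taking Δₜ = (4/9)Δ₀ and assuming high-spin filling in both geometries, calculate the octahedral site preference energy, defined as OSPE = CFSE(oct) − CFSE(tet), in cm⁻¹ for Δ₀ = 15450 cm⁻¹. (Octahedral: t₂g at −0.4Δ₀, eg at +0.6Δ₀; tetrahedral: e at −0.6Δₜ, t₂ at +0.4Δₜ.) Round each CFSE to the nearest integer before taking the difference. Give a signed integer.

-13047

Mn⁴⁺: group 7, so d-count = 7 − 4 = 3.
In an octahedral site d³ (HS) is t₂g³ eg⁰, giving CFSE(oct) = -1.2Δ₀ = -18540 cm⁻¹.
Tetrahedral e² t₂¹ gives -0.8Δₜ = -0.8 × (4/9) × 15450 = -5493 cm⁻¹.
OSPE = CFSE(oct) − CFSE(tet) = -18540 − (-5493) = -13047 cm⁻¹.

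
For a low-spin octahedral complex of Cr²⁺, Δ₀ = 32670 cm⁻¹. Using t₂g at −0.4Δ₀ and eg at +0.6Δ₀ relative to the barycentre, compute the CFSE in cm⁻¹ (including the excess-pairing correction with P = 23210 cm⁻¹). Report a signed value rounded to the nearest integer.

-29062

Cr sits in group 6; removing 2 electrons leaves Cr²⁺ with 6 − 2 = 4 d electrons.
Electron filling gives t₂g⁴ eg⁰.
CFSE(orbital) = 4×(-0.4Δ₀) + 0×(0.6Δ₀) = -1.6Δ₀; with Δ₀ = 32670 cm⁻¹ that is -52272 cm⁻¹.
Pairing penalty: 1 pair vs 0 in the high-spin reference → 1 extra × P = 23210 cm⁻¹.
Combining: -52272 + 23210 = -29062 cm⁻¹.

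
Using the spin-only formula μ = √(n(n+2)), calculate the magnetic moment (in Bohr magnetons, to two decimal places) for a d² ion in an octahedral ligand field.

For octahedral d² the high- and low-spin configurations coincide.
Configuration: t₂g² eg⁰ → 2 unpaired electrons.
μ(spin-only) = √[2(2+2)] = √8 ≈ 2.83 Bohr magnetons.

2.83 Bohr magnetons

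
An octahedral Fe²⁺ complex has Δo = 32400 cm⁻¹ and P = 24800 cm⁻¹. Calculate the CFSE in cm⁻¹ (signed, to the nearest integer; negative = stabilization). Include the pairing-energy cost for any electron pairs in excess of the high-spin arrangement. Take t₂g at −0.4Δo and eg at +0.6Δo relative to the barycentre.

Fe²⁺: group 8, so d-count = 8 − 2 = 6.
Since Δo = 32400 cm⁻¹ > P = 24800 cm⁻¹, the complex adopts the low-spin configuration.
Filling d⁶ accordingly: t₂g⁶ eg⁰.
Orbital CFSE = -2.4Δo = -2.4 × 32400 = -77760 cm⁻¹.
Excess pairs vs high-spin: 3 − 1 = 2; pairing cost = +49600 cm⁻¹.
Net CFSE = -77760 + 49600 = -28160 cm⁻¹.

-28160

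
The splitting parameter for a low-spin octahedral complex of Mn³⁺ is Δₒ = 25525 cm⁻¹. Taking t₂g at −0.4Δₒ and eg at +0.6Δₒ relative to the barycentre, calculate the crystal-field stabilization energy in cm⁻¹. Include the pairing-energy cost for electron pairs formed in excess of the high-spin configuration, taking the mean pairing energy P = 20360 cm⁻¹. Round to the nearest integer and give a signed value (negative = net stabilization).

Mn³⁺: group 7, so d-count = 7 − 3 = 4.
Electron filling gives t₂g⁴ eg⁰.
CFSE(orbital) = 4×(-0.4Δₒ) + 0×(0.6Δₒ) = -1.6Δₒ; with Δₒ = 25525 cm⁻¹ that is -40840 cm⁻¹.
High-spin d⁴ would be t₂g³ eg¹ with 0 pairs; low-spin has 1, so 1 excess pair costs +1P = +20360 cm⁻¹.
Net CFSE = -40840 + 20360 = -20480 cm⁻¹.

-20480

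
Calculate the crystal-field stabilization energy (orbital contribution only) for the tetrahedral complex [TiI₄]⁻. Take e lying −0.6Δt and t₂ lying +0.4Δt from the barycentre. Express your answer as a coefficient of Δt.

Each I⁻ contributes -1; 4 × (-1) = -4. With overall charge -1, Ti is in the +3 oxidation state.
Ti is in group 4, so Ti³⁺ is d¹ (4 − 3 = 1).
Tetrahedral splitting is small, so the complex is high-spin.
Configuration: e¹ t₂⁰.
CFSE = 1(-0.6Δt) + 0(0.4Δt) = -0.6Δt + 0.0Δt = -0.6Δt.

-0.6 Δt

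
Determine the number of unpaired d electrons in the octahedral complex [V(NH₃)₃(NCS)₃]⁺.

1

Ligand charges: 3×(+0) from NH₃ and 3×(-1) from NCS⁻ sum to -3; with overall charge +1, V is +4.
V sits in group 5; removing 4 electrons leaves V⁴⁺ with 5 − 4 = 1 d electrons.
Configuration: t2g^1 e_g^0, giving 1 unpaired electron.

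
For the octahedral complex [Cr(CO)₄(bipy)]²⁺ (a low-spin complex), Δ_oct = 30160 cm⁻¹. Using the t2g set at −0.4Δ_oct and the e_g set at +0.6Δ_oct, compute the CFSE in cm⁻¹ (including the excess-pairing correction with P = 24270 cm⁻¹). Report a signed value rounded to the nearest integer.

-23986

Ligand charges: 4×(+0) from CO and 1×(+0) from bipy sum to +0; with overall charge +2, Cr is +2.
Cr sits in group 6; removing 2 electrons leaves Cr²⁺ with 6 − 2 = 4 d electrons.
Electron filling gives t2g^4 e_g^0.
Orbital CFSE = 4(-0.4) + 0(0.6) = -1.6Δ_oct = -1.6 × 30160 = -48256 cm⁻¹.
Pairing penalty: 1 pair vs 0 in the high-spin reference → 1 extra × P = 24270 cm⁻¹.
Combining: -48256 + 24270 = -23986 cm⁻¹.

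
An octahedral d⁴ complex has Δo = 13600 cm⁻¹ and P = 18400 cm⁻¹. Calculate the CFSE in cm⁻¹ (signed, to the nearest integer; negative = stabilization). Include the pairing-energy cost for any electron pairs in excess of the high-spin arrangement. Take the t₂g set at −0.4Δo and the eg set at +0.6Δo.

Since Δo = 13600 cm⁻¹ < P = 18400 cm⁻¹, the complex adopts the high-spin configuration.
That gives t₂g³ eg¹.
Orbital CFSE = -0.6Δo = -0.6 × 13600 = -8160 cm⁻¹.
High-spin has no excess pairs, so no pairing correction applies.

-8160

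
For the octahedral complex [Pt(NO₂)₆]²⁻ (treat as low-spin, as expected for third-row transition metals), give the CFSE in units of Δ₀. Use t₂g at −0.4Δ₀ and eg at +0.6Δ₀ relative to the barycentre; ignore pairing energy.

-2.4 Δ₀

Each NO₂⁻ contributes -1; 6 × (-1) = -6. With overall charge -2, Pt is in the +4 oxidation state.
Pt⁴⁺: group 10, so d-count = 10 − 4 = 6.
Configuration: t₂g⁶ eg⁰.
CFSE = 6(-0.4Δ₀) + 0(0.6Δ₀) = -2.4Δ₀ + 0.0Δ₀ = -2.4Δ₀.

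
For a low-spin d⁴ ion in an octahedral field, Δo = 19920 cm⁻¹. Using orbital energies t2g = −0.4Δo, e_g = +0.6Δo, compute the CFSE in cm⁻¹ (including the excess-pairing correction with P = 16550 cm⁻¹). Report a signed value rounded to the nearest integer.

-15322

Electron filling gives t2g^4 e_g^0.
The orbital stabilization is -1.6Δo = -1.6 × 19920 = -31872 cm⁻¹.
Relative to high-spin t2g^3 e_g^1 (0 paired), the low-spin configuration has 1 additional pair, contributing +1 × 16550 = +16550 cm⁻¹.
Combining: -31872 + 16550 = -15322 cm⁻¹.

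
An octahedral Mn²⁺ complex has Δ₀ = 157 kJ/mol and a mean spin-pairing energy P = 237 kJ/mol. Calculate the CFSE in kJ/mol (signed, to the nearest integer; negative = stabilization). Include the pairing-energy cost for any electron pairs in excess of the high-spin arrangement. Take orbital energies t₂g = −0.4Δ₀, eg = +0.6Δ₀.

Mn is in group 7, so Mn²⁺ is d⁵ (7 − 2 = 5).
Here Δ₀ < P (157 < 237), so the high-spin state is favoured.
Filling d⁵ accordingly: t₂g³ eg².
Orbital CFSE = 0.0Δ₀ = 0.0 × 157 = 0 kJ/mol.
High-spin has no excess pairs, so no pairing correction applies.

0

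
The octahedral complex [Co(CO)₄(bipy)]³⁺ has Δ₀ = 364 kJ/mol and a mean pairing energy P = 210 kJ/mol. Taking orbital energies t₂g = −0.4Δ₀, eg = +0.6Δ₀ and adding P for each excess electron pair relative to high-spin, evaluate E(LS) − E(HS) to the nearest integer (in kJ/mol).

Ligand charges: 4×(+0) from CO and 1×(+0) from bipy sum to +0; with overall charge +3, Co is +3.
Co sits in group 9; removing 3 electrons leaves Co³⁺ with 9 − 3 = 6 d electrons.
High-spin: t₂g⁴ eg², CFSE = -0.4Δ₀ = -146 kJ/mol.
For low-spin the configuration is t₂g⁶ eg⁰: orbital energy -2.4 × 364 = -874 kJ/mol, and 2 additional pairs relative to high-spin add 420 kJ/mol, giving -454 kJ/mol.
The difference is -454 − (-146) = -308 kJ/mol, so low-spin lies lower.

-308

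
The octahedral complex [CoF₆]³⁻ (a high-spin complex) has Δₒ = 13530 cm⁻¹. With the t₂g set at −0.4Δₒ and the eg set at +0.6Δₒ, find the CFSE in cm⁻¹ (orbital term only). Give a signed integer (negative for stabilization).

-5412

Each F⁻ contributes -1; 6 × (-1) = -6. With overall charge -3, Co is in the +3 oxidation state.
Co³⁺: group 9, so d-count = 9 − 3 = 6.
The d⁶ electrons fill as t₂g⁴ eg².
Orbital CFSE = 4(-0.4) + 2(0.6) = -0.4Δₒ = -0.4 × 13530 = -5412 cm⁻¹.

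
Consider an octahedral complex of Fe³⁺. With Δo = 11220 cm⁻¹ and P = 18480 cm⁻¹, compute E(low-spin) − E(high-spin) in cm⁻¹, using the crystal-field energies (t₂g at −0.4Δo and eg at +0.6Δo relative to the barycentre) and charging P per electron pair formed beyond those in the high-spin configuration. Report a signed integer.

14520

Fe sits in group 8; removing 3 electrons leaves Fe³⁺ with 8 − 3 = 5 d electrons.
High-spin d⁵ fills as t₂g³ eg² with CFSE 3(−0.4) + 2(+0.6) = 0.0Δo = 0 cm⁻¹.
For low-spin the configuration is t₂g⁵ eg⁰: orbital energy -2.0 × 11220 = -22440 cm⁻¹, and 2 additional pairs relative to high-spin add 36960 cm⁻¹, giving 14520 cm⁻¹.
Thus E(LS) − E(HS) = 14520 cm⁻¹.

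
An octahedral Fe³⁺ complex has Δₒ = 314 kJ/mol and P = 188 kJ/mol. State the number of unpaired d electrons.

1

Group 8 minus oxidation state +3 gives a d⁵ configuration for Fe³⁺.
Since Δₒ = 314 kJ/mol > P = 188 kJ/mol, the complex adopts the low-spin configuration.
Filling d⁵ accordingly: t₂g⁵ eg⁰.
Unpaired electrons: 1.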